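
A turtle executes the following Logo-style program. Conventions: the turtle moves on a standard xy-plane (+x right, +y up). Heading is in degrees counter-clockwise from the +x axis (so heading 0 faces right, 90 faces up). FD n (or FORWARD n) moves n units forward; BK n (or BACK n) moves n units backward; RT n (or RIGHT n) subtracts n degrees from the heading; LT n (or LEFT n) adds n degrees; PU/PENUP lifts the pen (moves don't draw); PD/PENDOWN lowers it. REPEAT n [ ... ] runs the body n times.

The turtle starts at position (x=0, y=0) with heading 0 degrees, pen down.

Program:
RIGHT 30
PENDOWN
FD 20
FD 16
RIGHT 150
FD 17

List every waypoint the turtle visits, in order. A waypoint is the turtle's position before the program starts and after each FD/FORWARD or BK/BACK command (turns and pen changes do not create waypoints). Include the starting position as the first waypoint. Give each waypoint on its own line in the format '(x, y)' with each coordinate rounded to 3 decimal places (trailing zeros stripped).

Executing turtle program step by step:
Start: pos=(0,0), heading=0, pen down
RT 30: heading 0 -> 330
PD: pen down
FD 20: (0,0) -> (17.321,-10) [heading=330, draw]
FD 16: (17.321,-10) -> (31.177,-18) [heading=330, draw]
RT 150: heading 330 -> 180
FD 17: (31.177,-18) -> (14.177,-18) [heading=180, draw]
Final: pos=(14.177,-18), heading=180, 3 segment(s) drawn
Waypoints (4 total):
(0, 0)
(17.321, -10)
(31.177, -18)
(14.177, -18)

Answer: (0, 0)
(17.321, -10)
(31.177, -18)
(14.177, -18)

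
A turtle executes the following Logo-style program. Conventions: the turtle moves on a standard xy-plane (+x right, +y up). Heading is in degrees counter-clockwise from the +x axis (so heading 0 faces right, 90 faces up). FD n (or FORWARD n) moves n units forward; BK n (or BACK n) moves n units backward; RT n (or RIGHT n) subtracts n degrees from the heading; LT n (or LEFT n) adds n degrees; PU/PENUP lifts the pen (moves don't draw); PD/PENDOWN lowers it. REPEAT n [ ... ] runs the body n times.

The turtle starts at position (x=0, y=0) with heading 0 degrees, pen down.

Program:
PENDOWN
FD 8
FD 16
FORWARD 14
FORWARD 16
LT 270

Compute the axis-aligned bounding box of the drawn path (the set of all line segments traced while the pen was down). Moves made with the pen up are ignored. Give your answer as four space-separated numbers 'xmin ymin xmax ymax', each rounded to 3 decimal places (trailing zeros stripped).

Executing turtle program step by step:
Start: pos=(0,0), heading=0, pen down
PD: pen down
FD 8: (0,0) -> (8,0) [heading=0, draw]
FD 16: (8,0) -> (24,0) [heading=0, draw]
FD 14: (24,0) -> (38,0) [heading=0, draw]
FD 16: (38,0) -> (54,0) [heading=0, draw]
LT 270: heading 0 -> 270
Final: pos=(54,0), heading=270, 4 segment(s) drawn

Segment endpoints: x in {0, 8, 24, 38, 54}, y in {0}
xmin=0, ymin=0, xmax=54, ymax=0

Answer: 0 0 54 0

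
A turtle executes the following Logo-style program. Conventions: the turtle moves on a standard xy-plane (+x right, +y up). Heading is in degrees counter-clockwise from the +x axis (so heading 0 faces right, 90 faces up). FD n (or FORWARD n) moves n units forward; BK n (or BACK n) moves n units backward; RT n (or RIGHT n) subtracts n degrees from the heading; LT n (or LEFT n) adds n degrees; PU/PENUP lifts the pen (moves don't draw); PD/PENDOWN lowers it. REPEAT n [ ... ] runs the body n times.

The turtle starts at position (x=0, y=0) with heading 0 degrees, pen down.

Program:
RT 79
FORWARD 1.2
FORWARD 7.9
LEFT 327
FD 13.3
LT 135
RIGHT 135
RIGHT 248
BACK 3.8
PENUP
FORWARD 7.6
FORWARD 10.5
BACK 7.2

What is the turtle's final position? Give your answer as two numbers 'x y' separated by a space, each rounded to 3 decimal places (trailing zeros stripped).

Executing turtle program step by step:
Start: pos=(0,0), heading=0, pen down
RT 79: heading 0 -> 281
FD 1.2: (0,0) -> (0.229,-1.178) [heading=281, draw]
FD 7.9: (0.229,-1.178) -> (1.736,-8.933) [heading=281, draw]
LT 327: heading 281 -> 248
FD 13.3: (1.736,-8.933) -> (-3.246,-21.264) [heading=248, draw]
LT 135: heading 248 -> 23
RT 135: heading 23 -> 248
RT 248: heading 248 -> 0
BK 3.8: (-3.246,-21.264) -> (-7.046,-21.264) [heading=0, draw]
PU: pen up
FD 7.6: (-7.046,-21.264) -> (0.554,-21.264) [heading=0, move]
FD 10.5: (0.554,-21.264) -> (11.054,-21.264) [heading=0, move]
BK 7.2: (11.054,-21.264) -> (3.854,-21.264) [heading=0, move]
Final: pos=(3.854,-21.264), heading=0, 4 segment(s) drawn

Answer: 3.854 -21.264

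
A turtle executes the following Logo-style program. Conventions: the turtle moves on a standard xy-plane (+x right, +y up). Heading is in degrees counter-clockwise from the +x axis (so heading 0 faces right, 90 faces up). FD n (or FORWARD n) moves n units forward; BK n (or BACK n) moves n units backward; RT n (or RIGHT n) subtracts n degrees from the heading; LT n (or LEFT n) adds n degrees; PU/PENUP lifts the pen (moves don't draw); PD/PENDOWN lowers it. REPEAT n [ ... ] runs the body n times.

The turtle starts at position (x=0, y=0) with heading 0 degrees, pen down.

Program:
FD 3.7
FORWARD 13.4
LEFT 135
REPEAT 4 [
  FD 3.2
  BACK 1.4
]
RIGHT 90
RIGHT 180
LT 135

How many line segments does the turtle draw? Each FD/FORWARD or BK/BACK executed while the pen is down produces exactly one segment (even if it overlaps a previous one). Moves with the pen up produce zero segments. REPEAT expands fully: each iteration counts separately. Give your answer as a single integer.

Executing turtle program step by step:
Start: pos=(0,0), heading=0, pen down
FD 3.7: (0,0) -> (3.7,0) [heading=0, draw]
FD 13.4: (3.7,0) -> (17.1,0) [heading=0, draw]
LT 135: heading 0 -> 135
REPEAT 4 [
  -- iteration 1/4 --
  FD 3.2: (17.1,0) -> (14.837,2.263) [heading=135, draw]
  BK 1.4: (14.837,2.263) -> (15.827,1.273) [heading=135, draw]
  -- iteration 2/4 --
  FD 3.2: (15.827,1.273) -> (13.564,3.536) [heading=135, draw]
  BK 1.4: (13.564,3.536) -> (14.554,2.546) [heading=135, draw]
  -- iteration 3/4 --
  FD 3.2: (14.554,2.546) -> (12.292,4.808) [heading=135, draw]
  BK 1.4: (12.292,4.808) -> (13.282,3.818) [heading=135, draw]
  -- iteration 4/4 --
  FD 3.2: (13.282,3.818) -> (11.019,6.081) [heading=135, draw]
  BK 1.4: (11.019,6.081) -> (12.009,5.091) [heading=135, draw]
]
RT 90: heading 135 -> 45
RT 180: heading 45 -> 225
LT 135: heading 225 -> 0
Final: pos=(12.009,5.091), heading=0, 10 segment(s) drawn
Segments drawn: 10

Answer: 10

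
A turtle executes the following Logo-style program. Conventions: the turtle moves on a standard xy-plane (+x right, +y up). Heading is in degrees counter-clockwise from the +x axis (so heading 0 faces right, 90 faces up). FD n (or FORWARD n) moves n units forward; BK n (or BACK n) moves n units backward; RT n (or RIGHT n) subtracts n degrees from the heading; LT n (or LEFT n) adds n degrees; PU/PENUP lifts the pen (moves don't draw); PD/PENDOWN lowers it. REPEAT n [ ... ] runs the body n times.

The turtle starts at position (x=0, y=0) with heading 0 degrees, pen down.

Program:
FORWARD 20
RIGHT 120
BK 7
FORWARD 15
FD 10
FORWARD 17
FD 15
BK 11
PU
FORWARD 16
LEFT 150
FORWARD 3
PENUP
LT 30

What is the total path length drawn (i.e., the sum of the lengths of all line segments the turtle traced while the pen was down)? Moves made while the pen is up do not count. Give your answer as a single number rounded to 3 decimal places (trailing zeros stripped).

Answer: 95

Derivation:
Executing turtle program step by step:
Start: pos=(0,0), heading=0, pen down
FD 20: (0,0) -> (20,0) [heading=0, draw]
RT 120: heading 0 -> 240
BK 7: (20,0) -> (23.5,6.062) [heading=240, draw]
FD 15: (23.5,6.062) -> (16,-6.928) [heading=240, draw]
FD 10: (16,-6.928) -> (11,-15.588) [heading=240, draw]
FD 17: (11,-15.588) -> (2.5,-30.311) [heading=240, draw]
FD 15: (2.5,-30.311) -> (-5,-43.301) [heading=240, draw]
BK 11: (-5,-43.301) -> (0.5,-33.775) [heading=240, draw]
PU: pen up
FD 16: (0.5,-33.775) -> (-7.5,-47.631) [heading=240, move]
LT 150: heading 240 -> 30
FD 3: (-7.5,-47.631) -> (-4.902,-46.131) [heading=30, move]
PU: pen up
LT 30: heading 30 -> 60
Final: pos=(-4.902,-46.131), heading=60, 7 segment(s) drawn

Segment lengths:
  seg 1: (0,0) -> (20,0), length = 20
  seg 2: (20,0) -> (23.5,6.062), length = 7
  seg 3: (23.5,6.062) -> (16,-6.928), length = 15
  seg 4: (16,-6.928) -> (11,-15.588), length = 10
  seg 5: (11,-15.588) -> (2.5,-30.311), length = 17
  seg 6: (2.5,-30.311) -> (-5,-43.301), length = 15
  seg 7: (-5,-43.301) -> (0.5,-33.775), length = 11
Total = 95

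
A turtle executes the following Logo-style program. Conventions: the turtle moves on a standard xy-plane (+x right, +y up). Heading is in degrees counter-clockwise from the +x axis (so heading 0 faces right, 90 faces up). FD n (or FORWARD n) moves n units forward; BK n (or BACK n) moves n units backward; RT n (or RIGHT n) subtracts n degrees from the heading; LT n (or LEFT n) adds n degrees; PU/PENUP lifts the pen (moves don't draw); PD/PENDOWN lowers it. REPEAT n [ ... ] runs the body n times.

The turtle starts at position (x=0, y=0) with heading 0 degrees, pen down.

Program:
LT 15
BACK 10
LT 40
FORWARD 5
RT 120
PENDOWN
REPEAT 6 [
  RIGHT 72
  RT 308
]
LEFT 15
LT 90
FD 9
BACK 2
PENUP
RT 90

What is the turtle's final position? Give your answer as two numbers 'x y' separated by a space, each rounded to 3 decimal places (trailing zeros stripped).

Executing turtle program step by step:
Start: pos=(0,0), heading=0, pen down
LT 15: heading 0 -> 15
BK 10: (0,0) -> (-9.659,-2.588) [heading=15, draw]
LT 40: heading 15 -> 55
FD 5: (-9.659,-2.588) -> (-6.791,1.508) [heading=55, draw]
RT 120: heading 55 -> 295
PD: pen down
REPEAT 6 [
  -- iteration 1/6 --
  RT 72: heading 295 -> 223
  RT 308: heading 223 -> 275
  -- iteration 2/6 --
  RT 72: heading 275 -> 203
  RT 308: heading 203 -> 255
  -- iteration 3/6 --
  RT 72: heading 255 -> 183
  RT 308: heading 183 -> 235
  -- iteration 4/6 --
  RT 72: heading 235 -> 163
  RT 308: heading 163 -> 215
  -- iteration 5/6 --
  RT 72: heading 215 -> 143
  RT 308: heading 143 -> 195
  -- iteration 6/6 --
  RT 72: heading 195 -> 123
  RT 308: heading 123 -> 175
]
LT 15: heading 175 -> 190
LT 90: heading 190 -> 280
FD 9: (-6.791,1.508) -> (-5.229,-7.356) [heading=280, draw]
BK 2: (-5.229,-7.356) -> (-5.576,-5.386) [heading=280, draw]
PU: pen up
RT 90: heading 280 -> 190
Final: pos=(-5.576,-5.386), heading=190, 4 segment(s) drawn

Answer: -5.576 -5.386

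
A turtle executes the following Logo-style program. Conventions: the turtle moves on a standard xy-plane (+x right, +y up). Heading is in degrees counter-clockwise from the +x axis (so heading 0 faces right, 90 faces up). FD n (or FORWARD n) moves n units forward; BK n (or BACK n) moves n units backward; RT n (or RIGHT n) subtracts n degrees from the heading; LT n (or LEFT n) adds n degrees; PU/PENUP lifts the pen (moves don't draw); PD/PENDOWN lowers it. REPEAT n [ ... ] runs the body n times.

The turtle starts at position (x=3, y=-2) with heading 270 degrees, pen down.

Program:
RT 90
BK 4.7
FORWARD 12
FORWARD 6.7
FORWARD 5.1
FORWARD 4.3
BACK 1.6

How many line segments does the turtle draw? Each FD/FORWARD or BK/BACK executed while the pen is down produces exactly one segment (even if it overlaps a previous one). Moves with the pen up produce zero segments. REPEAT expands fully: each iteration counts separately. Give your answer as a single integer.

Executing turtle program step by step:
Start: pos=(3,-2), heading=270, pen down
RT 90: heading 270 -> 180
BK 4.7: (3,-2) -> (7.7,-2) [heading=180, draw]
FD 12: (7.7,-2) -> (-4.3,-2) [heading=180, draw]
FD 6.7: (-4.3,-2) -> (-11,-2) [heading=180, draw]
FD 5.1: (-11,-2) -> (-16.1,-2) [heading=180, draw]
FD 4.3: (-16.1,-2) -> (-20.4,-2) [heading=180, draw]
BK 1.6: (-20.4,-2) -> (-18.8,-2) [heading=180, draw]
Final: pos=(-18.8,-2), heading=180, 6 segment(s) drawn
Segments drawn: 6

Answer: 6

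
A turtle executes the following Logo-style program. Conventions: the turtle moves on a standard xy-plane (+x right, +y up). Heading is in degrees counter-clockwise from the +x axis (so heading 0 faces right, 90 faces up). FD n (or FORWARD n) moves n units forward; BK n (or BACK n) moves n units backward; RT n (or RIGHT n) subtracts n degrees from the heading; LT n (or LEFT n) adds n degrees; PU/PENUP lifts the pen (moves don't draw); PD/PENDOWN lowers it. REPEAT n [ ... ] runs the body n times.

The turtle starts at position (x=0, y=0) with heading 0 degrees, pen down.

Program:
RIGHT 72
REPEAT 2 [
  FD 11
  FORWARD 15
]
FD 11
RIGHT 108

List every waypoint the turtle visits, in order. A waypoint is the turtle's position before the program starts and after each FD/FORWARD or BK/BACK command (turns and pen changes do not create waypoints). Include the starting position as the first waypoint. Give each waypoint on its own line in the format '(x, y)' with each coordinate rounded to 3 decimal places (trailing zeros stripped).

Executing turtle program step by step:
Start: pos=(0,0), heading=0, pen down
RT 72: heading 0 -> 288
REPEAT 2 [
  -- iteration 1/2 --
  FD 11: (0,0) -> (3.399,-10.462) [heading=288, draw]
  FD 15: (3.399,-10.462) -> (8.034,-24.727) [heading=288, draw]
  -- iteration 2/2 --
  FD 11: (8.034,-24.727) -> (11.434,-35.189) [heading=288, draw]
  FD 15: (11.434,-35.189) -> (16.069,-49.455) [heading=288, draw]
]
FD 11: (16.069,-49.455) -> (19.468,-59.917) [heading=288, draw]
RT 108: heading 288 -> 180
Final: pos=(19.468,-59.917), heading=180, 5 segment(s) drawn
Waypoints (6 total):
(0, 0)
(3.399, -10.462)
(8.034, -24.727)
(11.434, -35.189)
(16.069, -49.455)
(19.468, -59.917)

Answer: (0, 0)
(3.399, -10.462)
(8.034, -24.727)
(11.434, -35.189)
(16.069, -49.455)
(19.468, -59.917)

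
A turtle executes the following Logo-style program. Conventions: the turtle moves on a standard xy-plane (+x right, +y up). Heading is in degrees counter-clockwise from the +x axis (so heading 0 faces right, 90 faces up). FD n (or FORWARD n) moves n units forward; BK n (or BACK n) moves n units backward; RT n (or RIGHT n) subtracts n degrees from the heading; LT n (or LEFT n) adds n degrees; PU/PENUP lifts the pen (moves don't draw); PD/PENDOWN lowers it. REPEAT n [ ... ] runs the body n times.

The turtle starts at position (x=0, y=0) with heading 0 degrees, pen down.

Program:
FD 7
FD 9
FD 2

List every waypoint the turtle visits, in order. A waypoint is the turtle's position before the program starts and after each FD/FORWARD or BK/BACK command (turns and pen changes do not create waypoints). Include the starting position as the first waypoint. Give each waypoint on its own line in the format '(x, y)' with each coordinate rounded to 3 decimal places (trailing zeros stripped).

Executing turtle program step by step:
Start: pos=(0,0), heading=0, pen down
FD 7: (0,0) -> (7,0) [heading=0, draw]
FD 9: (7,0) -> (16,0) [heading=0, draw]
FD 2: (16,0) -> (18,0) [heading=0, draw]
Final: pos=(18,0), heading=0, 3 segment(s) drawn
Waypoints (4 total):
(0, 0)
(7, 0)
(16, 0)
(18, 0)

Answer: (0, 0)
(7, 0)
(16, 0)
(18, 0)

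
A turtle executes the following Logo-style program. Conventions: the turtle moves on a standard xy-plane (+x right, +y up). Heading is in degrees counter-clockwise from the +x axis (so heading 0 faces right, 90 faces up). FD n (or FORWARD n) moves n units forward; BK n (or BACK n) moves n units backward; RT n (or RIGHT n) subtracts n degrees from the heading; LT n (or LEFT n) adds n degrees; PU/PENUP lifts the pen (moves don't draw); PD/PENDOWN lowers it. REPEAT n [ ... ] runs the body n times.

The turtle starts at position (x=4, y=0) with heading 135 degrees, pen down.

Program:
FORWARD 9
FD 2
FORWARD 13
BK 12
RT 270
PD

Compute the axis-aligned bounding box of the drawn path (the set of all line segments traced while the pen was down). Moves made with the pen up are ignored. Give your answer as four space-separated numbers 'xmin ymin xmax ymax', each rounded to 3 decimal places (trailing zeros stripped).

Executing turtle program step by step:
Start: pos=(4,0), heading=135, pen down
FD 9: (4,0) -> (-2.364,6.364) [heading=135, draw]
FD 2: (-2.364,6.364) -> (-3.778,7.778) [heading=135, draw]
FD 13: (-3.778,7.778) -> (-12.971,16.971) [heading=135, draw]
BK 12: (-12.971,16.971) -> (-4.485,8.485) [heading=135, draw]
RT 270: heading 135 -> 225
PD: pen down
Final: pos=(-4.485,8.485), heading=225, 4 segment(s) drawn

Segment endpoints: x in {-12.971, -4.485, -3.778, -2.364, 4}, y in {0, 6.364, 7.778, 8.485, 16.971}
xmin=-12.971, ymin=0, xmax=4, ymax=16.971

Answer: -12.971 0 4 16.971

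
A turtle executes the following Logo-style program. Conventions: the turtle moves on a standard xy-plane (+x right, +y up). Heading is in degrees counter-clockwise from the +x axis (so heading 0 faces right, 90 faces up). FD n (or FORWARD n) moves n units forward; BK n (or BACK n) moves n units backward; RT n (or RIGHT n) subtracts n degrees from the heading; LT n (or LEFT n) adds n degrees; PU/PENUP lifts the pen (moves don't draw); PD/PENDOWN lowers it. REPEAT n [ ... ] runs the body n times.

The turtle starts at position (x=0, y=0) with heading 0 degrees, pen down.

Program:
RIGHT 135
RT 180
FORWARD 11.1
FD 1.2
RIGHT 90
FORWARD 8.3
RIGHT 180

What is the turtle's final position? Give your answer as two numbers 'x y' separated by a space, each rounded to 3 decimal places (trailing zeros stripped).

Answer: 14.566 2.828

Derivation:
Executing turtle program step by step:
Start: pos=(0,0), heading=0, pen down
RT 135: heading 0 -> 225
RT 180: heading 225 -> 45
FD 11.1: (0,0) -> (7.849,7.849) [heading=45, draw]
FD 1.2: (7.849,7.849) -> (8.697,8.697) [heading=45, draw]
RT 90: heading 45 -> 315
FD 8.3: (8.697,8.697) -> (14.566,2.828) [heading=315, draw]
RT 180: heading 315 -> 135
Final: pos=(14.566,2.828), heading=135, 3 segment(s) drawn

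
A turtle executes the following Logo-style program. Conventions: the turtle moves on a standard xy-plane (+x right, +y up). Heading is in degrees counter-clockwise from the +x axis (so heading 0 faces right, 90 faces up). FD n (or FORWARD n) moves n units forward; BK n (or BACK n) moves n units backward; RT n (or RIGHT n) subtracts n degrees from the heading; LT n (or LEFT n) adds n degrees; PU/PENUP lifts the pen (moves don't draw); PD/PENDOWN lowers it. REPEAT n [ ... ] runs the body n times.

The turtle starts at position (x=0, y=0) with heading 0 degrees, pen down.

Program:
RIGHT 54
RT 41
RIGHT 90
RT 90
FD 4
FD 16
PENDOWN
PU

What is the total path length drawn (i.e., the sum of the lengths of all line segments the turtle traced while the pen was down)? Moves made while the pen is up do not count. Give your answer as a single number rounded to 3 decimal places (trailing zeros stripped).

Answer: 20

Derivation:
Executing turtle program step by step:
Start: pos=(0,0), heading=0, pen down
RT 54: heading 0 -> 306
RT 41: heading 306 -> 265
RT 90: heading 265 -> 175
RT 90: heading 175 -> 85
FD 4: (0,0) -> (0.349,3.985) [heading=85, draw]
FD 16: (0.349,3.985) -> (1.743,19.924) [heading=85, draw]
PD: pen down
PU: pen up
Final: pos=(1.743,19.924), heading=85, 2 segment(s) drawn

Segment lengths:
  seg 1: (0,0) -> (0.349,3.985), length = 4
  seg 2: (0.349,3.985) -> (1.743,19.924), length = 16
Total = 20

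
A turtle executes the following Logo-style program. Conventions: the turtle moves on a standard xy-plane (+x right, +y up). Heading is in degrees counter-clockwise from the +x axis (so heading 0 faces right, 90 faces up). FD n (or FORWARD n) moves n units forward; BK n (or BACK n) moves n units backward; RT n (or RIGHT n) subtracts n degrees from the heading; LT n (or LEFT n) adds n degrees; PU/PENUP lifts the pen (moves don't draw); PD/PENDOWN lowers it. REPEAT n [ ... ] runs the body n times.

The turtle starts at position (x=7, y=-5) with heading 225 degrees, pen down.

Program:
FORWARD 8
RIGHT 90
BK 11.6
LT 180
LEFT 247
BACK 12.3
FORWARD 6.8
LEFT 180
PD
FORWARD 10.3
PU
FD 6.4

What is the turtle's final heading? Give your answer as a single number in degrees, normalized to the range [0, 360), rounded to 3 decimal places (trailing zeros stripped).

Executing turtle program step by step:
Start: pos=(7,-5), heading=225, pen down
FD 8: (7,-5) -> (1.343,-10.657) [heading=225, draw]
RT 90: heading 225 -> 135
BK 11.6: (1.343,-10.657) -> (9.546,-18.859) [heading=135, draw]
LT 180: heading 135 -> 315
LT 247: heading 315 -> 202
BK 12.3: (9.546,-18.859) -> (20.95,-14.252) [heading=202, draw]
FD 6.8: (20.95,-14.252) -> (14.645,-16.799) [heading=202, draw]
LT 180: heading 202 -> 22
PD: pen down
FD 10.3: (14.645,-16.799) -> (24.195,-12.941) [heading=22, draw]
PU: pen up
FD 6.4: (24.195,-12.941) -> (30.129,-10.543) [heading=22, move]
Final: pos=(30.129,-10.543), heading=22, 5 segment(s) drawn

Answer: 22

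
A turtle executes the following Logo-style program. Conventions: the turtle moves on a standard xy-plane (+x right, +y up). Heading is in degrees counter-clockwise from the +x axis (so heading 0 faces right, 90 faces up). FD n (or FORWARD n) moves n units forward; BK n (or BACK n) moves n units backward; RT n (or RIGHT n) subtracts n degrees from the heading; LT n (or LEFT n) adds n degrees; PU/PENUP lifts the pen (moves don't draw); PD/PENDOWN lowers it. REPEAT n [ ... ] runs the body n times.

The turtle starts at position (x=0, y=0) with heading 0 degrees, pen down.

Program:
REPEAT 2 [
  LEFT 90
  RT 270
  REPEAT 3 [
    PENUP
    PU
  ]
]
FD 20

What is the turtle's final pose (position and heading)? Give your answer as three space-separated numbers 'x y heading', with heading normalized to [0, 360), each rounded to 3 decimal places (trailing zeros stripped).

Answer: 20 0 0

Derivation:
Executing turtle program step by step:
Start: pos=(0,0), heading=0, pen down
REPEAT 2 [
  -- iteration 1/2 --
  LT 90: heading 0 -> 90
  RT 270: heading 90 -> 180
  REPEAT 3 [
    -- iteration 1/3 --
    PU: pen up
    PU: pen up
    -- iteration 2/3 --
    PU: pen up
    PU: pen up
    -- iteration 3/3 --
    PU: pen up
    PU: pen up
  ]
  -- iteration 2/2 --
  LT 90: heading 180 -> 270
  RT 270: heading 270 -> 0
  REPEAT 3 [
    -- iteration 1/3 --
    PU: pen up
    PU: pen up
    -- iteration 2/3 --
    PU: pen up
    PU: pen up
    -- iteration 3/3 --
    PU: pen up
    PU: pen up
  ]
]
FD 20: (0,0) -> (20,0) [heading=0, move]
Final: pos=(20,0), heading=0, 0 segment(s) drawn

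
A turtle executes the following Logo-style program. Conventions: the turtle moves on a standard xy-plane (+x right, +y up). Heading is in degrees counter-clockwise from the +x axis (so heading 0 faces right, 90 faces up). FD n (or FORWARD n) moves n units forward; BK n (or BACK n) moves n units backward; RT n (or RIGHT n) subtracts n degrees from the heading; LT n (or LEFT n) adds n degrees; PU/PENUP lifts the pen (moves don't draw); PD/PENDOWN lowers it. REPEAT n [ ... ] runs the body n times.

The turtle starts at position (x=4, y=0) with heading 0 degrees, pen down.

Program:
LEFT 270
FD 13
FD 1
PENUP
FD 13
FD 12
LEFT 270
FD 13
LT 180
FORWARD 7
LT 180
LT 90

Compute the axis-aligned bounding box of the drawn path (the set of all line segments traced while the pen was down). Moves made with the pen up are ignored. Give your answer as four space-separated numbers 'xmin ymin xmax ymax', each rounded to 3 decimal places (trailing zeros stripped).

Executing turtle program step by step:
Start: pos=(4,0), heading=0, pen down
LT 270: heading 0 -> 270
FD 13: (4,0) -> (4,-13) [heading=270, draw]
FD 1: (4,-13) -> (4,-14) [heading=270, draw]
PU: pen up
FD 13: (4,-14) -> (4,-27) [heading=270, move]
FD 12: (4,-27) -> (4,-39) [heading=270, move]
LT 270: heading 270 -> 180
FD 13: (4,-39) -> (-9,-39) [heading=180, move]
LT 180: heading 180 -> 0
FD 7: (-9,-39) -> (-2,-39) [heading=0, move]
LT 180: heading 0 -> 180
LT 90: heading 180 -> 270
Final: pos=(-2,-39), heading=270, 2 segment(s) drawn

Segment endpoints: x in {4, 4}, y in {-14, -13, 0}
xmin=4, ymin=-14, xmax=4, ymax=0

Answer: 4 -14 4 0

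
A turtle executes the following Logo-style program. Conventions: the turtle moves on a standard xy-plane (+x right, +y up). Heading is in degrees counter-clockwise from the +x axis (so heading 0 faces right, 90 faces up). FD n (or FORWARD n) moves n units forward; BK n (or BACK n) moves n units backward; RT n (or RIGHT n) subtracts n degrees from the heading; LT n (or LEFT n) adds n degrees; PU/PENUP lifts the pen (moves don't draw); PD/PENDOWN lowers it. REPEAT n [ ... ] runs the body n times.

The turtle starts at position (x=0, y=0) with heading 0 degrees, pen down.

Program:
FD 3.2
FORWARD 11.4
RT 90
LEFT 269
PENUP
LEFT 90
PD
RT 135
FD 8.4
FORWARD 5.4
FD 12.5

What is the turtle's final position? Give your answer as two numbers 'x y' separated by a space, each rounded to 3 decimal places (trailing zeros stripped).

Answer: -3.67 18.919

Derivation:
Executing turtle program step by step:
Start: pos=(0,0), heading=0, pen down
FD 3.2: (0,0) -> (3.2,0) [heading=0, draw]
FD 11.4: (3.2,0) -> (14.6,0) [heading=0, draw]
RT 90: heading 0 -> 270
LT 269: heading 270 -> 179
PU: pen up
LT 90: heading 179 -> 269
PD: pen down
RT 135: heading 269 -> 134
FD 8.4: (14.6,0) -> (8.765,6.042) [heading=134, draw]
FD 5.4: (8.765,6.042) -> (5.014,9.927) [heading=134, draw]
FD 12.5: (5.014,9.927) -> (-3.67,18.919) [heading=134, draw]
Final: pos=(-3.67,18.919), heading=134, 5 segment(s) drawn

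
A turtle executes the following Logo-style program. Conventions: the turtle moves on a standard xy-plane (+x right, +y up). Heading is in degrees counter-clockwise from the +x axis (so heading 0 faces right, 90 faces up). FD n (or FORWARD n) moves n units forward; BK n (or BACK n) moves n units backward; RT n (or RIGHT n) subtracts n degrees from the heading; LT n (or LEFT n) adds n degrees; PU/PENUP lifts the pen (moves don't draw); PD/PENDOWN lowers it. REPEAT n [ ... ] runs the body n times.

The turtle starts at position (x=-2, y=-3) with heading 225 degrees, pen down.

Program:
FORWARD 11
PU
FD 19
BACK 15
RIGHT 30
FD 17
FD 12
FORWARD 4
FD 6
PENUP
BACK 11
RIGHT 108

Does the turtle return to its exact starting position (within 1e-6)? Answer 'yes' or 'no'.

Executing turtle program step by step:
Start: pos=(-2,-3), heading=225, pen down
FD 11: (-2,-3) -> (-9.778,-10.778) [heading=225, draw]
PU: pen up
FD 19: (-9.778,-10.778) -> (-23.213,-24.213) [heading=225, move]
BK 15: (-23.213,-24.213) -> (-12.607,-13.607) [heading=225, move]
RT 30: heading 225 -> 195
FD 17: (-12.607,-13.607) -> (-29.027,-18.007) [heading=195, move]
FD 12: (-29.027,-18.007) -> (-40.618,-21.112) [heading=195, move]
FD 4: (-40.618,-21.112) -> (-44.482,-22.148) [heading=195, move]
FD 6: (-44.482,-22.148) -> (-50.278,-23.701) [heading=195, move]
PU: pen up
BK 11: (-50.278,-23.701) -> (-39.653,-20.854) [heading=195, move]
RT 108: heading 195 -> 87
Final: pos=(-39.653,-20.854), heading=87, 1 segment(s) drawn

Start position: (-2, -3)
Final position: (-39.653, -20.854)
Distance = 41.671; >= 1e-6 -> NOT closed

Answer: no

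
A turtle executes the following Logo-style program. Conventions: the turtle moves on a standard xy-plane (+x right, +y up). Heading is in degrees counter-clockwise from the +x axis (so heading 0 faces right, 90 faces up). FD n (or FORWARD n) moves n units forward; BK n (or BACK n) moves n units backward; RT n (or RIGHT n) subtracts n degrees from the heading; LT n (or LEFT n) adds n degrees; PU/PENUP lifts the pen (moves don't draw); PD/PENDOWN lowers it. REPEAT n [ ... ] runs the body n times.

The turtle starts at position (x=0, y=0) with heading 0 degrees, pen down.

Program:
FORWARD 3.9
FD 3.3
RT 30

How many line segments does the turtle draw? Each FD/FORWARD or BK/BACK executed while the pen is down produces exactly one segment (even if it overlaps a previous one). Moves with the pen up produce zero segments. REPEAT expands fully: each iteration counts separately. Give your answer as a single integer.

Answer: 2

Derivation:
Executing turtle program step by step:
Start: pos=(0,0), heading=0, pen down
FD 3.9: (0,0) -> (3.9,0) [heading=0, draw]
FD 3.3: (3.9,0) -> (7.2,0) [heading=0, draw]
RT 30: heading 0 -> 330
Final: pos=(7.2,0), heading=330, 2 segment(s) drawn
Segments drawn: 2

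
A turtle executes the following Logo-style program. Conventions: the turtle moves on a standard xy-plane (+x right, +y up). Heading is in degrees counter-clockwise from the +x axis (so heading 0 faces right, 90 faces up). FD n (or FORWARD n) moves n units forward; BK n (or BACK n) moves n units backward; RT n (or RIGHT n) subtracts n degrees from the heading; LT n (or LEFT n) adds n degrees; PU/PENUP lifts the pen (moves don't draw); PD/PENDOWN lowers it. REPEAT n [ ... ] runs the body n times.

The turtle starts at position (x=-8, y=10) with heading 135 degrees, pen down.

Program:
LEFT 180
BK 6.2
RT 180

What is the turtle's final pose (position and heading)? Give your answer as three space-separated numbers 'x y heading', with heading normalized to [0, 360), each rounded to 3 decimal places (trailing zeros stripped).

Executing turtle program step by step:
Start: pos=(-8,10), heading=135, pen down
LT 180: heading 135 -> 315
BK 6.2: (-8,10) -> (-12.384,14.384) [heading=315, draw]
RT 180: heading 315 -> 135
Final: pos=(-12.384,14.384), heading=135, 1 segment(s) drawn

Answer: -12.384 14.384 135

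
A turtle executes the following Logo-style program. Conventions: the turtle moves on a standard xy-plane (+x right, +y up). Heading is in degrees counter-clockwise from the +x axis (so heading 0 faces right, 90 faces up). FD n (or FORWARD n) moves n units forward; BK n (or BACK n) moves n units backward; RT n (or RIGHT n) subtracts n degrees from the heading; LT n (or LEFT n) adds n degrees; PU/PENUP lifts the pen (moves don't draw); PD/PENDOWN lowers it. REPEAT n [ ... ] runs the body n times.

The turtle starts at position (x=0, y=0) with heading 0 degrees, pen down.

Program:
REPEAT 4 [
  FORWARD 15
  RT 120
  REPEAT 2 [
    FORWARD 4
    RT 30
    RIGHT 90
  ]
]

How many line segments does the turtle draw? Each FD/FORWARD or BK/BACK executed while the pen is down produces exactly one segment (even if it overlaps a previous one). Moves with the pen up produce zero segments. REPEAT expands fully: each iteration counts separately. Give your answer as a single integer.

Executing turtle program step by step:
Start: pos=(0,0), heading=0, pen down
REPEAT 4 [
  -- iteration 1/4 --
  FD 15: (0,0) -> (15,0) [heading=0, draw]
  RT 120: heading 0 -> 240
  REPEAT 2 [
    -- iteration 1/2 --
    FD 4: (15,0) -> (13,-3.464) [heading=240, draw]
    RT 30: heading 240 -> 210
    RT 90: heading 210 -> 120
    -- iteration 2/2 --
    FD 4: (13,-3.464) -> (11,0) [heading=120, draw]
    RT 30: heading 120 -> 90
    RT 90: heading 90 -> 0
  ]
  -- iteration 2/4 --
  FD 15: (11,0) -> (26,0) [heading=0, draw]
  RT 120: heading 0 -> 240
  REPEAT 2 [
    -- iteration 1/2 --
    FD 4: (26,0) -> (24,-3.464) [heading=240, draw]
    RT 30: heading 240 -> 210
    RT 90: heading 210 -> 120
    -- iteration 2/2 --
    FD 4: (24,-3.464) -> (22,0) [heading=120, draw]
    RT 30: heading 120 -> 90
    RT 90: heading 90 -> 0
  ]
  -- iteration 3/4 --
  FD 15: (22,0) -> (37,0) [heading=0, draw]
  RT 120: heading 0 -> 240
  REPEAT 2 [
    -- iteration 1/2 --
    FD 4: (37,0) -> (35,-3.464) [heading=240, draw]
    RT 30: heading 240 -> 210
    RT 90: heading 210 -> 120
    -- iteration 2/2 --
    FD 4: (35,-3.464) -> (33,0) [heading=120, draw]
    RT 30: heading 120 -> 90
    RT 90: heading 90 -> 0
  ]
  -- iteration 4/4 --
  FD 15: (33,0) -> (48,0) [heading=0, draw]
  RT 120: heading 0 -> 240
  REPEAT 2 [
    -- iteration 1/2 --
    FD 4: (48,0) -> (46,-3.464) [heading=240, draw]
    RT 30: heading 240 -> 210
    RT 90: heading 210 -> 120
    -- iteration 2/2 --
    FD 4: (46,-3.464) -> (44,0) [heading=120, draw]
    RT 30: heading 120 -> 90
    RT 90: heading 90 -> 0
  ]
]
Final: pos=(44,0), heading=0, 12 segment(s) drawn
Segments drawn: 12

Answer: 12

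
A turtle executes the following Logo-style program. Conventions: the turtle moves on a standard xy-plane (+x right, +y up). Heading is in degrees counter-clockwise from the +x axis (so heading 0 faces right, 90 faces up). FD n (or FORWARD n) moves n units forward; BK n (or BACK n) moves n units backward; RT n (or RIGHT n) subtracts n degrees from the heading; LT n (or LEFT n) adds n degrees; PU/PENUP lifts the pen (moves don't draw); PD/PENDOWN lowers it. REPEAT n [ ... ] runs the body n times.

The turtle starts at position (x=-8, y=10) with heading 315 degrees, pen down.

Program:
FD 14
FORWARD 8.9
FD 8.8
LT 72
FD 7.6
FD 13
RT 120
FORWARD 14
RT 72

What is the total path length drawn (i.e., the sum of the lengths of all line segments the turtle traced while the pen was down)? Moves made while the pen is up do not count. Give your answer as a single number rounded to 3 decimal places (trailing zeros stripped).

Answer: 66.3

Derivation:
Executing turtle program step by step:
Start: pos=(-8,10), heading=315, pen down
FD 14: (-8,10) -> (1.899,0.101) [heading=315, draw]
FD 8.9: (1.899,0.101) -> (8.193,-6.193) [heading=315, draw]
FD 8.8: (8.193,-6.193) -> (14.415,-12.415) [heading=315, draw]
LT 72: heading 315 -> 27
FD 7.6: (14.415,-12.415) -> (21.187,-8.965) [heading=27, draw]
FD 13: (21.187,-8.965) -> (32.77,-3.063) [heading=27, draw]
RT 120: heading 27 -> 267
FD 14: (32.77,-3.063) -> (32.037,-17.044) [heading=267, draw]
RT 72: heading 267 -> 195
Final: pos=(32.037,-17.044), heading=195, 6 segment(s) drawn

Segment lengths:
  seg 1: (-8,10) -> (1.899,0.101), length = 14
  seg 2: (1.899,0.101) -> (8.193,-6.193), length = 8.9
  seg 3: (8.193,-6.193) -> (14.415,-12.415), length = 8.8
  seg 4: (14.415,-12.415) -> (21.187,-8.965), length = 7.6
  seg 5: (21.187,-8.965) -> (32.77,-3.063), length = 13
  seg 6: (32.77,-3.063) -> (32.037,-17.044), length = 14
Total = 66.3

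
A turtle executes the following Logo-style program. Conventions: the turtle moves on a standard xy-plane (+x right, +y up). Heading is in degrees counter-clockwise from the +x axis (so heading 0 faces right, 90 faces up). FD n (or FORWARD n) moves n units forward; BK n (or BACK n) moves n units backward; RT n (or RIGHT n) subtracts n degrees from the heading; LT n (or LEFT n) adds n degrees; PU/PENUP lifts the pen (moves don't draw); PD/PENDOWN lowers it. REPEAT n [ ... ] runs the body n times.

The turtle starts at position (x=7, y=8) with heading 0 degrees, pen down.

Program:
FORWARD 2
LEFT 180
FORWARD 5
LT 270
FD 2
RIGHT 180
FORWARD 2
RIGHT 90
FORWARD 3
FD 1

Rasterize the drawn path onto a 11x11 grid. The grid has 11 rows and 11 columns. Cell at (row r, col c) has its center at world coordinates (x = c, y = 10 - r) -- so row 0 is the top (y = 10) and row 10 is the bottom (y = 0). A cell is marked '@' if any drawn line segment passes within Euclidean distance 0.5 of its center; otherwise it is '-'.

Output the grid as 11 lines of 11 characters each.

Answer: ----@------
----@------
@@@@@@@@@@-
-----------
-----------
-----------
-----------
-----------
-----------
-----------
-----------

Derivation:
Segment 0: (7,8) -> (9,8)
Segment 1: (9,8) -> (4,8)
Segment 2: (4,8) -> (4,10)
Segment 3: (4,10) -> (4,8)
Segment 4: (4,8) -> (1,8)
Segment 5: (1,8) -> (0,8)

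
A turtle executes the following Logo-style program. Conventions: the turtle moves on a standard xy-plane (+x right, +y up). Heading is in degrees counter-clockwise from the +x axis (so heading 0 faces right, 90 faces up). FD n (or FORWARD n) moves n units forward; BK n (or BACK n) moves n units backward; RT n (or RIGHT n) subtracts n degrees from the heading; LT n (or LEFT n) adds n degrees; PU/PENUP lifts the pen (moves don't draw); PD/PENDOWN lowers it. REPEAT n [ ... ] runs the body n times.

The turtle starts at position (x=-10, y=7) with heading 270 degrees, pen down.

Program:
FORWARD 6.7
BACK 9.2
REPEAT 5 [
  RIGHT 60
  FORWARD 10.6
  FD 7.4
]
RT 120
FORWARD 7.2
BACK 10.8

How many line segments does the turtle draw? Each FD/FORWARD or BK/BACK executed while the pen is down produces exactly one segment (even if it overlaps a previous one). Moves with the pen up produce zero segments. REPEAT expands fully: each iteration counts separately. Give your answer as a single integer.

Executing turtle program step by step:
Start: pos=(-10,7), heading=270, pen down
FD 6.7: (-10,7) -> (-10,0.3) [heading=270, draw]
BK 9.2: (-10,0.3) -> (-10,9.5) [heading=270, draw]
REPEAT 5 [
  -- iteration 1/5 --
  RT 60: heading 270 -> 210
  FD 10.6: (-10,9.5) -> (-19.18,4.2) [heading=210, draw]
  FD 7.4: (-19.18,4.2) -> (-25.588,0.5) [heading=210, draw]
  -- iteration 2/5 --
  RT 60: heading 210 -> 150
  FD 10.6: (-25.588,0.5) -> (-34.768,5.8) [heading=150, draw]
  FD 7.4: (-34.768,5.8) -> (-41.177,9.5) [heading=150, draw]
  -- iteration 3/5 --
  RT 60: heading 150 -> 90
  FD 10.6: (-41.177,9.5) -> (-41.177,20.1) [heading=90, draw]
  FD 7.4: (-41.177,20.1) -> (-41.177,27.5) [heading=90, draw]
  -- iteration 4/5 --
  RT 60: heading 90 -> 30
  FD 10.6: (-41.177,27.5) -> (-31.997,32.8) [heading=30, draw]
  FD 7.4: (-31.997,32.8) -> (-25.588,36.5) [heading=30, draw]
  -- iteration 5/5 --
  RT 60: heading 30 -> 330
  FD 10.6: (-25.588,36.5) -> (-16.409,31.2) [heading=330, draw]
  FD 7.4: (-16.409,31.2) -> (-10,27.5) [heading=330, draw]
]
RT 120: heading 330 -> 210
FD 7.2: (-10,27.5) -> (-16.235,23.9) [heading=210, draw]
BK 10.8: (-16.235,23.9) -> (-6.882,29.3) [heading=210, draw]
Final: pos=(-6.882,29.3), heading=210, 14 segment(s) drawn
Segments drawn: 14

Answer: 14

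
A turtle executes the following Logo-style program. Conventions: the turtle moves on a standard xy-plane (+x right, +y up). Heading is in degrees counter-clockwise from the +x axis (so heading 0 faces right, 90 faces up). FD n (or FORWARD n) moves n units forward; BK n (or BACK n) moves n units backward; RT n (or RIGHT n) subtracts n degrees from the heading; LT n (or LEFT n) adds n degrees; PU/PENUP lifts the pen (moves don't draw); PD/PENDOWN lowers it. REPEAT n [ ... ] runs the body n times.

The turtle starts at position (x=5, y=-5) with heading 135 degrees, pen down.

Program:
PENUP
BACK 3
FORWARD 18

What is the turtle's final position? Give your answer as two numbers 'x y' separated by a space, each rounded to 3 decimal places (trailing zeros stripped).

Executing turtle program step by step:
Start: pos=(5,-5), heading=135, pen down
PU: pen up
BK 3: (5,-5) -> (7.121,-7.121) [heading=135, move]
FD 18: (7.121,-7.121) -> (-5.607,5.607) [heading=135, move]
Final: pos=(-5.607,5.607), heading=135, 0 segment(s) drawn

Answer: -5.607 5.607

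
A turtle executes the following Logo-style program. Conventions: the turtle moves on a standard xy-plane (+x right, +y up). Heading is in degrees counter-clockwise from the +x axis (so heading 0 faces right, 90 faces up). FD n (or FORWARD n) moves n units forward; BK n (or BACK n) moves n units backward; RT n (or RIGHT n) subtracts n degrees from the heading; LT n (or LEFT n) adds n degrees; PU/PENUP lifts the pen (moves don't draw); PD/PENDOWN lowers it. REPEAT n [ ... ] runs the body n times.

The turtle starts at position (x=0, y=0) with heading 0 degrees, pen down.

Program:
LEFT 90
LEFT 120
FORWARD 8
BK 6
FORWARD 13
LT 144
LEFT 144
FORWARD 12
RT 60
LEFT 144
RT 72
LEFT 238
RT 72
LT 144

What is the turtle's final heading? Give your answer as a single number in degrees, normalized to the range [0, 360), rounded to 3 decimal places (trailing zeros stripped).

Executing turtle program step by step:
Start: pos=(0,0), heading=0, pen down
LT 90: heading 0 -> 90
LT 120: heading 90 -> 210
FD 8: (0,0) -> (-6.928,-4) [heading=210, draw]
BK 6: (-6.928,-4) -> (-1.732,-1) [heading=210, draw]
FD 13: (-1.732,-1) -> (-12.99,-7.5) [heading=210, draw]
LT 144: heading 210 -> 354
LT 144: heading 354 -> 138
FD 12: (-12.99,-7.5) -> (-21.908,0.53) [heading=138, draw]
RT 60: heading 138 -> 78
LT 144: heading 78 -> 222
RT 72: heading 222 -> 150
LT 238: heading 150 -> 28
RT 72: heading 28 -> 316
LT 144: heading 316 -> 100
Final: pos=(-21.908,0.53), heading=100, 4 segment(s) drawn

Answer: 100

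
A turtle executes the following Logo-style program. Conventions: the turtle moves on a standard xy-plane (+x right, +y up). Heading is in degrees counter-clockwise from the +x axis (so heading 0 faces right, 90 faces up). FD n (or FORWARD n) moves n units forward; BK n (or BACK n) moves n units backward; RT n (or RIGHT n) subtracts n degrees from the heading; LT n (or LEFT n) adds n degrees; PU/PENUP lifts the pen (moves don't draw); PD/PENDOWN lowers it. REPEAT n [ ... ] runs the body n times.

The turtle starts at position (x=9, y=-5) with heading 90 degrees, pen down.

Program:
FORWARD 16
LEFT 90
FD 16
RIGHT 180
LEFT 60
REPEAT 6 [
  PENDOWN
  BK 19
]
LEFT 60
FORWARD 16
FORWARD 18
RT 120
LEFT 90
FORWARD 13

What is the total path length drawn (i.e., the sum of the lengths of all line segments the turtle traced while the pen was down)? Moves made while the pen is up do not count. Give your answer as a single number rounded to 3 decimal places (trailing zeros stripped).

Executing turtle program step by step:
Start: pos=(9,-5), heading=90, pen down
FD 16: (9,-5) -> (9,11) [heading=90, draw]
LT 90: heading 90 -> 180
FD 16: (9,11) -> (-7,11) [heading=180, draw]
RT 180: heading 180 -> 0
LT 60: heading 0 -> 60
REPEAT 6 [
  -- iteration 1/6 --
  PD: pen down
  BK 19: (-7,11) -> (-16.5,-5.454) [heading=60, draw]
  -- iteration 2/6 --
  PD: pen down
  BK 19: (-16.5,-5.454) -> (-26,-21.909) [heading=60, draw]
  -- iteration 3/6 --
  PD: pen down
  BK 19: (-26,-21.909) -> (-35.5,-38.363) [heading=60, draw]
  -- iteration 4/6 --
  PD: pen down
  BK 19: (-35.5,-38.363) -> (-45,-54.818) [heading=60, draw]
  -- iteration 5/6 --
  PD: pen down
  BK 19: (-45,-54.818) -> (-54.5,-71.272) [heading=60, draw]
  -- iteration 6/6 --
  PD: pen down
  BK 19: (-54.5,-71.272) -> (-64,-87.727) [heading=60, draw]
]
LT 60: heading 60 -> 120
FD 16: (-64,-87.727) -> (-72,-73.87) [heading=120, draw]
FD 18: (-72,-73.87) -> (-81,-58.282) [heading=120, draw]
RT 120: heading 120 -> 0
LT 90: heading 0 -> 90
FD 13: (-81,-58.282) -> (-81,-45.282) [heading=90, draw]
Final: pos=(-81,-45.282), heading=90, 11 segment(s) drawn

Segment lengths:
  seg 1: (9,-5) -> (9,11), length = 16
  seg 2: (9,11) -> (-7,11), length = 16
  seg 3: (-7,11) -> (-16.5,-5.454), length = 19
  seg 4: (-16.5,-5.454) -> (-26,-21.909), length = 19
  seg 5: (-26,-21.909) -> (-35.5,-38.363), length = 19
  seg 6: (-35.5,-38.363) -> (-45,-54.818), length = 19
  seg 7: (-45,-54.818) -> (-54.5,-71.272), length = 19
  seg 8: (-54.5,-71.272) -> (-64,-87.727), length = 19
  seg 9: (-64,-87.727) -> (-72,-73.87), length = 16
  seg 10: (-72,-73.87) -> (-81,-58.282), length = 18
  seg 11: (-81,-58.282) -> (-81,-45.282), length = 13
Total = 193

Answer: 193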